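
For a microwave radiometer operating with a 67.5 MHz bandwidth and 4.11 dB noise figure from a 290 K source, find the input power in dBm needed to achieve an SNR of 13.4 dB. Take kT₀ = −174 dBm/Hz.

−78.2 dBm

Sensitivity = −174 + 10 log₁₀(B) + NF + SNR_min
= −174 + 78.29 + 4.11 + 13.4
= −78.20 dBm → −78.2 dBm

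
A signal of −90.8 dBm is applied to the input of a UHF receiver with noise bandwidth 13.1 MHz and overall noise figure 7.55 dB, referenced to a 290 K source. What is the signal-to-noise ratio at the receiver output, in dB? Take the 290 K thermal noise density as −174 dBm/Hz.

Noise floor: N = −174 + 10 log₁₀(B) + NF
10 log₁₀(1.31×10⁷) = 71.17 dB
N = −174 + 71.17 + 7.55 = −95.28 dBm
SNR = P_sig − N = −90.8 − (−95.28) = 4.48 dB → 4.5 dB

4.5 dB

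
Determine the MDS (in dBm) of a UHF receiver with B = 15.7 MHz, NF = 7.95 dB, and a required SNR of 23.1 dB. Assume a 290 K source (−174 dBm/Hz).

Sensitivity = −174 + 10 log₁₀(B) + NF + SNR_min
= −174 + 71.96 + 7.95 + 23.1
= −70.99 dBm → −71.0 dBm

−71.0 dBm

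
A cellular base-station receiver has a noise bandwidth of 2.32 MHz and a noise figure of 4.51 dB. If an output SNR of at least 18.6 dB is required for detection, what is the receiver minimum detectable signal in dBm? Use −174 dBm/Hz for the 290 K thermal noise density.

Sensitivity = −174 + 10 log₁₀(B) + NF + SNR_min
= −174 + 63.65 + 4.51 + 18.6
= −87.24 dBm → −87.2 dBm

−87.2 dBm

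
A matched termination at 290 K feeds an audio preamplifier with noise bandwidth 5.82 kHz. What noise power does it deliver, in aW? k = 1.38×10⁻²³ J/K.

23.3 aW

P_n = kTB = 1.38×10⁻²³ × 290 × 5.82×10³ = 2.33×10⁻¹⁷ W = 23.3 aW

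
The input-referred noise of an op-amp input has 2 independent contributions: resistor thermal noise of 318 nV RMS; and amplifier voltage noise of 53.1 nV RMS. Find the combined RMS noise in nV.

322 nV

Uncorrelated sources add in power (mean-square): V_tot = √(ΣV_i²)
V_tot = √[(3.18×10⁻⁷)² + (5.31×10⁻⁸)²] = 3.22×10⁻⁷ V = 322 nV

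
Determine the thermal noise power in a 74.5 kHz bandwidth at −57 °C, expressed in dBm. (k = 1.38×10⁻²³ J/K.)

T = −57 °C + 273.15 = 216.15 K
P_n = kTB = 1.38×10⁻²³ × 216.15 × 7.45×10⁴ = 2.22×10⁻¹⁶ W
In dBm: 10 log₁₀(2.22×10⁻¹⁶ / 10⁻³) = −126.5 dBm

−126.5 dBm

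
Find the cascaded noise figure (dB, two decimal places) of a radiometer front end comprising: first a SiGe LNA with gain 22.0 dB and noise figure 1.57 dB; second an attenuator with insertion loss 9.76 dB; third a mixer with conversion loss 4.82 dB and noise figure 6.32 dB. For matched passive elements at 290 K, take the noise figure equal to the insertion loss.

2.27 dB

Convert to linear (a loss of L dB is a gain of −L dB): F_i = 10^(NF_i/10), G_i = 10^(G_i,dB/10)
  Stage 1: F_1 = 10^(1.57/10) = 1.435, G_1 = 10^(22.0/10) = 158.5
  Stage 2: F_2 = 10^(9.76/10) = 9.462, G_2 = 10^(−9.76/10) = 0.1057
  Stage 3: F_3 = 10^(6.32/10) = 4.285, G_3 = 10^(−4.82/10) = 0.3296
Friis cascade:
  F = 1.435 + (9.462 − 1)/158.5 + (4.285 − 1)/16.75 = 1.685
NF = 10 log₁₀(1.685) = 2.27 dB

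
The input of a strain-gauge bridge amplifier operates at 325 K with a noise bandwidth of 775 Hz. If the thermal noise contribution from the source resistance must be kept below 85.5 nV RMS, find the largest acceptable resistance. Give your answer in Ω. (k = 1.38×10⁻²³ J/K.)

526 Ω

Johnson–Nyquist: V_n = √(4kTRB) ⇒ R = V_n² / (4kTB)
4kTB = 4 × 1.38×10⁻²³ × 325 × 7.75×10² = 1.39×10⁻¹⁷
R = (8.55×10⁻⁸)² / 1.39×10⁻¹⁷ = 5.26×10² Ω = 526 Ω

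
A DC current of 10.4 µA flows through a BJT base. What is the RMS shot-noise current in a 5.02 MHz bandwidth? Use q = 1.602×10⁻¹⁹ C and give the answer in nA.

4.09 nA

I_n = √(2qI·B)
2qI·B = 2 × 1.602×10⁻¹⁹ × 1.04×10⁻⁵ × 5.02×10⁶ = 1.67×10⁻¹⁷ A²
I_n = √(1.67×10⁻¹⁷) = 4.09×10⁻⁹ A = 4.09 nA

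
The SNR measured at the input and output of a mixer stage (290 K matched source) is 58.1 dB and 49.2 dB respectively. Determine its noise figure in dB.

NF (dB) = SNR_in(dB) − SNR_out(dB) when the source is at T₀
NF = 58.1 − 49.2 = 8.9 dB

8.9 dB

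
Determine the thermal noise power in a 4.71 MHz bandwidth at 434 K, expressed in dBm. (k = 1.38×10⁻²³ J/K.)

−105.5 dBm

P_n = kTB = 1.38×10⁻²³ × 434 × 4.71×10⁶ = 2.82×10⁻¹⁴ W
In dBm: 10 log₁₀(2.82×10⁻¹⁴ / 10⁻³) = −105.5 dBm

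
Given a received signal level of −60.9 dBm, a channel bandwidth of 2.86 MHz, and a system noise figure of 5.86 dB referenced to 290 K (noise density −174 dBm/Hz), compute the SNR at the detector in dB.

42.7 dB

Noise floor: N = −174 + 10 log₁₀(B) + NF
10 log₁₀(2.86×10⁶) = 64.56 dB
N = −174 + 64.56 + 5.86 = −103.58 dBm
SNR = P_sig − N = −60.9 − (−103.58) = 42.68 dB → 42.7 dB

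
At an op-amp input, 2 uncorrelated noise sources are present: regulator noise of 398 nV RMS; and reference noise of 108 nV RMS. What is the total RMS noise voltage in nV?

412 nV

Uncorrelated sources add in power (mean-square): V_tot = √(ΣV_i²)
V_tot = √[(3.98×10⁻⁷)² + (1.08×10⁻⁷)²] = 4.12×10⁻⁷ V = 412 nV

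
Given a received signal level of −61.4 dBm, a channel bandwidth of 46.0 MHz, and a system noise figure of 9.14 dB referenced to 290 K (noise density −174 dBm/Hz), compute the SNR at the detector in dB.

Noise floor: N = −174 + 10 log₁₀(B) + NF
10 log₁₀(4.60×10⁷) = 76.63 dB
N = −174 + 76.63 + 9.14 = −88.23 dBm
SNR = P_sig − N = −61.4 − (−88.23) = 26.83 dB → 26.8 dB

26.8 dB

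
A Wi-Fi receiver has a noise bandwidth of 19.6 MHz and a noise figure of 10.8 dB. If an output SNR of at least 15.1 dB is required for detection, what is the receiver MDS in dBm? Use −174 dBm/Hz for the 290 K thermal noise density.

−75.2 dBm

Sensitivity = −174 + 10 log₁₀(B) + NF + SNR_min
= −174 + 72.92 + 10.8 + 15.1
= −75.18 dBm → −75.2 dBm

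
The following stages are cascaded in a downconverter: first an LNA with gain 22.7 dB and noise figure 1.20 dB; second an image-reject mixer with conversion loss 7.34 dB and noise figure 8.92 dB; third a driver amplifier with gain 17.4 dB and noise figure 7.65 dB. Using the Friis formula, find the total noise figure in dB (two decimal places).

Convert to linear (a loss of L dB is a gain of −L dB): F_i = 10^(NF_i/10), G_i = 10^(G_i,dB/10)
  Stage 1: F_1 = 10^(1.20/10) = 1.318, G_1 = 10^(22.7/10) = 186.2
  Stage 2: F_2 = 10^(8.92/10) = 7.798, G_2 = 10^(−7.34/10) = 0.1845
  Stage 3: F_3 = 10^(7.65/10) = 5.821, G_3 = 10^(17.4/10) = 54.95
Friis cascade:
  F = 1.318 + (7.798 − 1)/186.2 + (5.821 − 1)/34.36 = 1.495
NF = 10 log₁₀(1.495) = 1.75 dB

1.75 dB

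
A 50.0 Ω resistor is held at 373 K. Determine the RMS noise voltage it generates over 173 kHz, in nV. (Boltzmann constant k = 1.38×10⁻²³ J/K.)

V_n = √(4kTRB)
4kTRB = 4 × 1.38×10⁻²³ × 373 × 5.00×10¹ × 1.73×10⁵ = 1.78×10⁻¹³ V²
V_n = √(1.78×10⁻¹³) = 4.22×10⁻⁷ V = 422 nV

422 nV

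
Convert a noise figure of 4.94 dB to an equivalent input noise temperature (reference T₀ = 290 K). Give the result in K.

F = 10^(4.94/10) = 3.11889
T_e = (F − 1)·T₀ = (3.11889 − 1) × 290 = 614 K

614 K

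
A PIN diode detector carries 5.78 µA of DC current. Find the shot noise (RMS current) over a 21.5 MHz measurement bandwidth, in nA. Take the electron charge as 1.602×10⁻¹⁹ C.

6.31 nA

I_n = √(2qI·B)
2qI·B = 2 × 1.602×10⁻¹⁹ × 5.78×10⁻⁶ × 2.15×10⁷ = 3.98×10⁻¹⁷ A²
I_n = √(3.98×10⁻¹⁷) = 6.31×10⁻⁹ A = 6.31 nA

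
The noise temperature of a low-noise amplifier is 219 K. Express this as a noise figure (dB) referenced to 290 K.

F = 1 + T_e/T₀ = 1 + 219/290 = 1.75517
NF = 10 log₁₀(1.75517) = 2.44 dB

2.44 dB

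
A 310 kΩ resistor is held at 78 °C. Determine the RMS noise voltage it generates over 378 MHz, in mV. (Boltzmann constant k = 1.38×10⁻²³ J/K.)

1.51 mV

T = 78 °C + 273.15 = 351.15 K
V_n = √(4kTRB)
4kTRB = 4 × 1.38×10⁻²³ × 351.15 × 3.10×10⁵ × 3.78×10⁸ = 2.27×10⁻⁶ V²
V_n = √(2.27×10⁻⁶) = 1.51×10⁻³ V = 1.51 mV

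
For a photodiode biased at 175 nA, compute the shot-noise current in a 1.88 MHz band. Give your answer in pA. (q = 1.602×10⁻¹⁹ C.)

325 pA

I_n = √(2qI·B)
2qI·B = 2 × 1.602×10⁻¹⁹ × 1.75×10⁻⁷ × 1.88×10⁶ = 1.05×10⁻¹⁹ A²
I_n = √(1.05×10⁻¹⁹) = 3.25×10⁻¹⁰ A = 325 pA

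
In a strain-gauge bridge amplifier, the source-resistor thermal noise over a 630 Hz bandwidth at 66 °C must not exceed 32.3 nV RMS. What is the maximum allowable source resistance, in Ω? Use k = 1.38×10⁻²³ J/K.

T = 66 °C + 273.15 = 339.15 K
Johnson–Nyquist: V_n = √(4kTRB) ⇒ R = V_n² / (4kTB)
4kTB = 4 × 1.38×10⁻²³ × 339.15 × 6.30×10² = 1.18×10⁻¹⁷
R = (3.23×10⁻⁸)² / 1.18×10⁻¹⁷ = 8.85×10¹ Ω = 88.5 Ω

88.5 Ω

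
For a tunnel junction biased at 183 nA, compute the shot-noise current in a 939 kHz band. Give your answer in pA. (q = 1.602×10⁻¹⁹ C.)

I_n = √(2qI·B)
2qI·B = 2 × 1.602×10⁻¹⁹ × 1.83×10⁻⁷ × 9.39×10⁵ = 5.51×10⁻²⁰ A²
I_n = √(5.51×10⁻²⁰) = 2.35×10⁻¹⁰ A = 235 pA

235 pA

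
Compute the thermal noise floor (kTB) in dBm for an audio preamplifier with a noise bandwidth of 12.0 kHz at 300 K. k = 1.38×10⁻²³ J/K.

P_n = kTB = 1.38×10⁻²³ × 300 × 1.20×10⁴ = 4.97×10⁻¹⁷ W
In dBm: 10 log₁₀(4.97×10⁻¹⁷ / 10⁻³) = −133.0 dBm

−133.0 dBm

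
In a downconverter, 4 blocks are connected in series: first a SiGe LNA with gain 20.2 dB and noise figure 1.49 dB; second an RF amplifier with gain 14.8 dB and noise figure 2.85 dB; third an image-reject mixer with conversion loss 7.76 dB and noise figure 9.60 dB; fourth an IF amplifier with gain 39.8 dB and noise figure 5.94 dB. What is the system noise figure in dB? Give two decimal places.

Convert to linear (a loss of L dB is a gain of −L dB): F_i = 10^(NF_i/10), G_i = 10^(G_i,dB/10)
  Stage 1: F_1 = 10^(1.49/10) = 1.409, G_1 = 10^(20.2/10) = 104.7
  Stage 2: F_2 = 10^(2.85/10) = 1.928, G_2 = 10^(14.8/10) = 30.20
  Stage 3: F_3 = 10^(9.60/10) = 9.120, G_3 = 10^(−7.76/10) = 0.1675
  Stage 4: F_4 = 10^(5.94/10) = 3.926, G_4 = 10^(39.8/10) = 9550
Friis cascade:
  F = 1.409 + (1.928 − 1)/104.7 + (9.120 − 1)/3162 + (3.926 − 1)/529.7 = 1.426
NF = 10 log₁₀(1.426) = 1.54 dB

1.54 dB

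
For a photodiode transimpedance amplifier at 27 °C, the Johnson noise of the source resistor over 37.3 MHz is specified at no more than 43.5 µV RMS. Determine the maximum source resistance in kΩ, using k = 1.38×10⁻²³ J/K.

3.06 kΩ

T = 27 °C + 273.15 = 300.15 K
Johnson–Nyquist: V_n = √(4kTRB) ⇒ R = V_n² / (4kTB)
4kTB = 4 × 1.38×10⁻²³ × 300.15 × 3.73×10⁷ = 6.18×10⁻¹³
R = (4.35×10⁻⁵)² / 6.18×10⁻¹³ = 3.06×10³ Ω = 3.06 kΩ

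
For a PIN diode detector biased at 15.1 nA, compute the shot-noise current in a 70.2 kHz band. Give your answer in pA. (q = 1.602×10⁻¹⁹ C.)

18.4 pA

I_n = √(2qI·B)
2qI·B = 2 × 1.602×10⁻¹⁹ × 1.51×10⁻⁸ × 7.02×10⁴ = 3.40×10⁻²² A²
I_n = √(3.40×10⁻²²) = 1.84×10⁻¹¹ A = 18.4 pA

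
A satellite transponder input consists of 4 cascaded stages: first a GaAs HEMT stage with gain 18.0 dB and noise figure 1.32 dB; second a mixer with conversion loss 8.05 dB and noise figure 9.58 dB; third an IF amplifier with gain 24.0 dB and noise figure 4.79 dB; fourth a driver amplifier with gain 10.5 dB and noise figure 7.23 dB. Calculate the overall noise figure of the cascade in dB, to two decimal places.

2.28 dB

Convert to linear (a loss of L dB is a gain of −L dB): F_i = 10^(NF_i/10), G_i = 10^(G_i,dB/10)
  Stage 1: F_1 = 10^(1.32/10) = 1.355, G_1 = 10^(18.0/10) = 63.10
  Stage 2: F_2 = 10^(9.58/10) = 9.078, G_2 = 10^(−8.05/10) = 0.1567
  Stage 3: F_3 = 10^(4.79/10) = 3.013, G_3 = 10^(24.0/10) = 251.2
  Stage 4: F_4 = 10^(7.23/10) = 5.284, G_4 = 10^(10.5/10) = 11.22
Friis cascade:
  F = 1.355 + (9.078 − 1)/63.10 + (3.013 − 1)/9.886 + (5.284 − 1)/2483 = 1.689
NF = 10 log₁₀(1.689) = 2.28 dB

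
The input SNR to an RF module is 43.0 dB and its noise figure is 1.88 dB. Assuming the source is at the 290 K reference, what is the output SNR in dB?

41.12 dB

By definition F = SNR_in/SNR_out, so in dB: SNR_out = SNR_in − NF
SNR_out = 43.0 − 1.88 = 41.12 dB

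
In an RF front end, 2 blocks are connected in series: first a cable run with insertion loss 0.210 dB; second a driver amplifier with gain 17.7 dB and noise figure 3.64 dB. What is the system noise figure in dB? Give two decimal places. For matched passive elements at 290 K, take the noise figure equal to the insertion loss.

Convert to linear (a loss of L dB is a gain of −L dB): F_i = 10^(NF_i/10), G_i = 10^(G_i,dB/10)
  Stage 1: F_1 = 10^(0.210/10) = 1.050, G_1 = 10^(−0.210/10) = 0.9528
  Stage 2: F_2 = 10^(3.64/10) = 2.312, G_2 = 10^(17.7/10) = 58.88
Friis cascade:
  F = 1.050 + (2.312 − 1)/0.9528 = 2.427
NF = 10 log₁₀(2.427) = 3.85 dB

3.85 dB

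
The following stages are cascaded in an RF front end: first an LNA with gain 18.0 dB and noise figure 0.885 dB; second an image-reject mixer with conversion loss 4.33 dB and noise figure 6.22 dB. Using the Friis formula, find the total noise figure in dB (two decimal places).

Convert to linear (a loss of L dB is a gain of −L dB): F_i = 10^(NF_i/10), G_i = 10^(G_i,dB/10)
  Stage 1: F_1 = 10^(0.885/10) = 1.226, G_1 = 10^(18.0/10) = 63.10
  Stage 2: F_2 = 10^(6.22/10) = 4.188, G_2 = 10^(−4.33/10) = 0.3690
Friis cascade:
  F = 1.226 + (4.188 − 1)/63.10 = 1.277
NF = 10 log₁₀(1.277) = 1.06 dB

1.06 dB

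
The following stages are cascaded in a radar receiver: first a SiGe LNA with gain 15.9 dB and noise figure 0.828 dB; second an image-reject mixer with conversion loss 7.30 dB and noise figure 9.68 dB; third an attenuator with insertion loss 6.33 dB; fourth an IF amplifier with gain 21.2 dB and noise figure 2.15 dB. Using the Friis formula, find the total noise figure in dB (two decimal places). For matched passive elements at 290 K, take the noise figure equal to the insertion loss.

Convert to linear (a loss of L dB is a gain of −L dB): F_i = 10^(NF_i/10), G_i = 10^(G_i,dB/10)
  Stage 1: F_1 = 10^(0.828/10) = 1.210, G_1 = 10^(15.9/10) = 38.90
  Stage 2: F_2 = 10^(9.68/10) = 9.290, G_2 = 10^(−7.30/10) = 0.1862
  Stage 3: F_3 = 10^(6.33/10) = 4.295, G_3 = 10^(−6.33/10) = 0.2328
  Stage 4: F_4 = 10^(2.15/10) = 1.641, G_4 = 10^(21.2/10) = 131.8
Friis cascade:
  F = 1.210 + (9.290 − 1)/38.90 + (4.295 − 1)/7.244 + (1.641 − 1)/1.687 = 2.258
NF = 10 log₁₀(2.258) = 3.54 dB

3.54 dB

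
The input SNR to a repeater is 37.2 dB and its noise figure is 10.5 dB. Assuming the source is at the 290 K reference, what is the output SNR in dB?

By definition F = SNR_in/SNR_out, so in dB: SNR_out = SNR_in − NF
SNR_out = 37.2 − 10.5 = 26.7 dB

26.7 dB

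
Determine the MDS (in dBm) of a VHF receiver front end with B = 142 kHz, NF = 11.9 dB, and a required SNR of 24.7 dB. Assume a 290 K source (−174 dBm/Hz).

Sensitivity = −174 + 10 log₁₀(B) + NF + SNR_min
= −174 + 51.52 + 11.9 + 24.7
= −85.88 dBm → −85.9 dBm

−85.9 dBm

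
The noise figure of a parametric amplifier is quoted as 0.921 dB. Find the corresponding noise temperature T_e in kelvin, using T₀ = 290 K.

68.5 K

F = 10^(0.921/10) = 1.23623
T_e = (F − 1)·T₀ = (1.23623 − 1) × 290 = 68.5 K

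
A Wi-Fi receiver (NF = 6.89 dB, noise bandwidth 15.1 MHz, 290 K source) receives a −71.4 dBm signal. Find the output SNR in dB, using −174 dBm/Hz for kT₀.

Noise floor: N = −174 + 10 log₁₀(B) + NF
10 log₁₀(1.51×10⁷) = 71.79 dB
N = −174 + 71.79 + 6.89 = −95.32 dBm
SNR = P_sig − N = −71.4 − (−95.32) = 23.92 dB → 23.9 dB

23.9 dB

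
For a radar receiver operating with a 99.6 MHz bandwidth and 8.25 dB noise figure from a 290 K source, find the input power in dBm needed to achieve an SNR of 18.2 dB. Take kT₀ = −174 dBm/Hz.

−67.6 dBm

Sensitivity = −174 + 10 log₁₀(B) + NF + SNR_min
= −174 + 79.98 + 8.25 + 18.2
= −67.57 dBm → −67.6 dBm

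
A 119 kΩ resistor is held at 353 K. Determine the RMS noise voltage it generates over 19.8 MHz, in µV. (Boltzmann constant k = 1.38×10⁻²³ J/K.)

V_n = √(4kTRB)
4kTRB = 4 × 1.38×10⁻²³ × 353 × 1.19×10⁵ × 1.98×10⁷ = 4.59×10⁻⁸ V²
V_n = √(4.59×10⁻⁸) = 2.14×10⁻⁴ V = 214 µV

214 µV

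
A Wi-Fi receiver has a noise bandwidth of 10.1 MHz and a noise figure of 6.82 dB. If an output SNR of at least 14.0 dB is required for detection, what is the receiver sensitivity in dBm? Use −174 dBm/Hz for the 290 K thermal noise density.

Sensitivity = −174 + 10 log₁₀(B) + NF + SNR_min
= −174 + 70.04 + 6.82 + 14.0
= −83.14 dBm → −83.1 dBm

−83.1 dBm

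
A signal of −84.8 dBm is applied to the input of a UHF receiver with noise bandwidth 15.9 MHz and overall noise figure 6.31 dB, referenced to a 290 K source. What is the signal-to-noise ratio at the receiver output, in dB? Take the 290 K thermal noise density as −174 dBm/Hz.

Noise floor: N = −174 + 10 log₁₀(B) + NF
10 log₁₀(1.59×10⁷) = 72.01 dB
N = −174 + 72.01 + 6.31 = −95.68 dBm
SNR = P_sig − N = −84.8 − (−95.68) = 10.88 dB → 10.9 dB

10.9 dB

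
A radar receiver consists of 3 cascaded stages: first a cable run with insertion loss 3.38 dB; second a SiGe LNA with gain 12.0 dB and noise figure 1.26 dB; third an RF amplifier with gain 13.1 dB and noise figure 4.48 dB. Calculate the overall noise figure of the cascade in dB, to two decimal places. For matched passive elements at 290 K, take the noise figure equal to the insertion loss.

Convert to linear (a loss of L dB is a gain of −L dB): F_i = 10^(NF_i/10), G_i = 10^(G_i,dB/10)
  Stage 1: F_1 = 10^(3.38/10) = 2.178, G_1 = 10^(−3.38/10) = 0.4592
  Stage 2: F_2 = 10^(1.26/10) = 1.337, G_2 = 10^(12.0/10) = 15.85
  Stage 3: F_3 = 10^(4.48/10) = 2.805, G_3 = 10^(13.1/10) = 20.42
Friis cascade:
  F = 2.178 + (1.337 − 1)/0.4592 + (2.805 − 1)/7.278 = 3.159
NF = 10 log₁₀(3.159) = 5.00 dB

5.00 dB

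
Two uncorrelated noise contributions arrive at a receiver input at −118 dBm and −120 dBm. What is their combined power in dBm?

Convert to linear, add, convert back:
P₁ = 1.58×10⁻¹⁵ W, P₂ = 1.00×10⁻¹⁵ W
P_tot = 2.58×10⁻¹⁵ W → 10 log₁₀(P_tot / 10⁻³) = −115.9 dBm

−115.9 dBm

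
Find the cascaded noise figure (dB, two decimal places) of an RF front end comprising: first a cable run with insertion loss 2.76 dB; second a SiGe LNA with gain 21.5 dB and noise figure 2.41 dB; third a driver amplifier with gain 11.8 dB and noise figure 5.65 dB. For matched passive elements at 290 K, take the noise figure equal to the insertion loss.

Convert to linear (a loss of L dB is a gain of −L dB): F_i = 10^(NF_i/10), G_i = 10^(G_i,dB/10)
  Stage 1: F_1 = 10^(2.76/10) = 1.888, G_1 = 10^(−2.76/10) = 0.5297
  Stage 2: F_2 = 10^(2.41/10) = 1.742, G_2 = 10^(21.5/10) = 141.3
  Stage 3: F_3 = 10^(5.65/10) = 3.673, G_3 = 10^(11.8/10) = 15.14
Friis cascade:
  F = 1.888 + (1.742 − 1)/0.5297 + (3.673 − 1)/74.82 = 3.324
NF = 10 log₁₀(3.324) = 5.22 dB

5.22 dB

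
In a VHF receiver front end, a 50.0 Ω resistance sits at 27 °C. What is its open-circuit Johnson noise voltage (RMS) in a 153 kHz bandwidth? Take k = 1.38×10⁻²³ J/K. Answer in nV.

356 nV

T = 27 °C + 273.15 = 300.15 K
V_n = √(4kTRB)
4kTRB = 4 × 1.38×10⁻²³ × 300.15 × 5.00×10¹ × 1.53×10⁵ = 1.27×10⁻¹³ V²
V_n = √(1.27×10⁻¹³) = 3.56×10⁻⁷ V = 356 nV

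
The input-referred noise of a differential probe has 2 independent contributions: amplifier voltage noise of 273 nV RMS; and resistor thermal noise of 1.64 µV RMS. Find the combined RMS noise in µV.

Uncorrelated sources add in power (mean-square): V_tot = √(ΣV_i²)
V_tot = √[(2.73×10⁻⁷)² + (1.64×10⁻⁶)²] = 1.66×10⁻⁶ V = 1.66 µV

1.66 µV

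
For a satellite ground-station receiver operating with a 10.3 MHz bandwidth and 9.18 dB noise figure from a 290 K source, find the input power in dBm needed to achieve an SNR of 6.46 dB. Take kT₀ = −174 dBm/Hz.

−88.2 dBm

Sensitivity = −174 + 10 log₁₀(B) + NF + SNR_min
= −174 + 70.13 + 9.18 + 6.46
= −88.23 dBm → −88.2 dBm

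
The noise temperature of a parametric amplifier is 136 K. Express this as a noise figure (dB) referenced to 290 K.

F = 1 + T_e/T₀ = 1 + 136/290 = 1.46897
NF = 10 log₁₀(1.46897) = 1.67 dB

1.67 dB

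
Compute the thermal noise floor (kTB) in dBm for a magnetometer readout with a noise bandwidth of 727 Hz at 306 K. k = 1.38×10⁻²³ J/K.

−145.1 dBm

P_n = kTB = 1.38×10⁻²³ × 306 × 7.27×10² = 3.07×10⁻¹⁸ W
In dBm: 10 log₁₀(3.07×10⁻¹⁸ / 10⁻³) = −145.1 dBm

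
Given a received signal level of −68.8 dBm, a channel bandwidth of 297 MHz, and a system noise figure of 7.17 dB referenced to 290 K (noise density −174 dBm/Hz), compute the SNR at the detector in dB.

13.3 dB

Noise floor: N = −174 + 10 log₁₀(B) + NF
10 log₁₀(2.97×10⁸) = 84.73 dB
N = −174 + 84.73 + 7.17 = −82.10 dBm
SNR = P_sig − N = −68.8 − (−82.10) = 13.30 dB → 13.3 dB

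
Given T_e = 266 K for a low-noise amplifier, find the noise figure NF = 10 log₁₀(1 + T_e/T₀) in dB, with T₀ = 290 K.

2.83 dB

F = 1 + T_e/T₀ = 1 + 266/290 = 1.91724
NF = 10 log₁₀(1.91724) = 2.83 dB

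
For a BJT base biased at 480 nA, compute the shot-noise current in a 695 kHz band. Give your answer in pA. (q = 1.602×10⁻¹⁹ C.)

I_n = √(2qI·B)
2qI·B = 2 × 1.602×10⁻¹⁹ × 4.80×10⁻⁷ × 6.95×10⁵ = 1.07×10⁻¹⁹ A²
I_n = √(1.07×10⁻¹⁹) = 3.27×10⁻¹⁰ A = 327 pA

327 pA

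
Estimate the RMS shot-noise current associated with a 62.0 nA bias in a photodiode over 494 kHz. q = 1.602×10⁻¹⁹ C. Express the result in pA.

I_n = √(2qI·B)
2qI·B = 2 × 1.602×10⁻¹⁹ × 6.20×10⁻⁸ × 4.94×10⁵ = 9.81×10⁻²¹ A²
I_n = √(9.81×10⁻²¹) = 9.91×10⁻¹¹ A = 99.1 pA

99.1 pA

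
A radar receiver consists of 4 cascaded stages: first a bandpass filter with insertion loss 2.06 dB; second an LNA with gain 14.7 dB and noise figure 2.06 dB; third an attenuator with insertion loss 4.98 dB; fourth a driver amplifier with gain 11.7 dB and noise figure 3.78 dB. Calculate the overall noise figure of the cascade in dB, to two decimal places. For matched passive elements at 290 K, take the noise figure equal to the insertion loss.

Convert to linear (a loss of L dB is a gain of −L dB): F_i = 10^(NF_i/10), G_i = 10^(G_i,dB/10)
  Stage 1: F_1 = 10^(2.06/10) = 1.607, G_1 = 10^(−2.06/10) = 0.6223
  Stage 2: F_2 = 10^(2.06/10) = 1.607, G_2 = 10^(14.7/10) = 29.51
  Stage 3: F_3 = 10^(4.98/10) = 3.148, G_3 = 10^(−4.98/10) = 0.3177
  Stage 4: F_4 = 10^(3.78/10) = 2.388, G_4 = 10^(11.7/10) = 14.79
Friis cascade:
  F = 1.607 + (1.607 − 1)/0.6223 + (3.148 − 1)/18.37 + (2.388 − 1)/5.834 = 2.937
NF = 10 log₁₀(2.937) = 4.68 dB

4.68 dB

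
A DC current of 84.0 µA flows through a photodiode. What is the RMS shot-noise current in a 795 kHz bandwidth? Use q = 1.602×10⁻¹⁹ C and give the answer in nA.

I_n = √(2qI·B)
2qI·B = 2 × 1.602×10⁻¹⁹ × 8.40×10⁻⁵ × 7.95×10⁵ = 2.14×10⁻¹⁷ A²
I_n = √(2.14×10⁻¹⁷) = 4.63×10⁻⁹ A = 4.63 nA

4.63 nA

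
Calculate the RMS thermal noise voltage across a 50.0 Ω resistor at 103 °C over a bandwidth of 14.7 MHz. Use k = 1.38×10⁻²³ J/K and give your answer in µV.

T = 103 °C + 273.15 = 376.15 K
V_n = √(4kTRB)
4kTRB = 4 × 1.38×10⁻²³ × 376.15 × 5.00×10¹ × 1.47×10⁷ = 1.53×10⁻¹¹ V²
V_n = √(1.53×10⁻¹¹) = 3.91×10⁻⁶ V = 3.91 µV

3.91 µV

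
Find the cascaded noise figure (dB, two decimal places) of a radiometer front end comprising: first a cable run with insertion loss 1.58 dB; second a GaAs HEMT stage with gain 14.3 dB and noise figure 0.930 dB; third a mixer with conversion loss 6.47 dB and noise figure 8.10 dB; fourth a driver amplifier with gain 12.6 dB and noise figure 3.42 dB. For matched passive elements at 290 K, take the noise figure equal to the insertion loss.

Convert to linear (a loss of L dB is a gain of −L dB): F_i = 10^(NF_i/10), G_i = 10^(G_i,dB/10)
  Stage 1: F_1 = 10^(1.58/10) = 1.439, G_1 = 10^(−1.58/10) = 0.6950
  Stage 2: F_2 = 10^(0.930/10) = 1.239, G_2 = 10^(14.3/10) = 26.92
  Stage 3: F_3 = 10^(8.10/10) = 6.457, G_3 = 10^(−6.47/10) = 0.2254
  Stage 4: F_4 = 10^(3.42/10) = 2.198, G_4 = 10^(12.6/10) = 18.20
Friis cascade:
  F = 1.439 + (1.239 − 1)/0.6950 + (6.457 − 1)/18.71 + (2.198 − 1)/4.217 = 2.358
NF = 10 log₁₀(2.358) = 3.73 dB

3.73 dB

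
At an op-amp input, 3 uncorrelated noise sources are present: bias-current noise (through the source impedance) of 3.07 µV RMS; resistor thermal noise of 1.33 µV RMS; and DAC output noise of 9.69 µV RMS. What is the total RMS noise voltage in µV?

Uncorrelated sources add in power (mean-square): V_tot = √(ΣV_i²)
V_tot = √[(3.07×10⁻⁶)² + (1.33×10⁻⁶)² + (9.69×10⁻⁶)²] = 1.03×10⁻⁵ V = 10.3 µV

10.3 µV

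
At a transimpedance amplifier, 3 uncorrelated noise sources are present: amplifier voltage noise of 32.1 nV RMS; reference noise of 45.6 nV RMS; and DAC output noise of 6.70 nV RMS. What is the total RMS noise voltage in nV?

56.2 nV

Uncorrelated sources add in power (mean-square): V_tot = √(ΣV_i²)
V_tot = √[(3.21×10⁻⁸)² + (4.56×10⁻⁸)² + (6.70×10⁻⁹)²] = 5.62×10⁻⁸ V = 56.2 nV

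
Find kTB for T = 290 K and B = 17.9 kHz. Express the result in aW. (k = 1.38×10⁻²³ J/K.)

71.6 aW

P_n = kTB = 1.38×10⁻²³ × 290 × 1.79×10⁴ = 7.16×10⁻¹⁷ W = 71.6 aW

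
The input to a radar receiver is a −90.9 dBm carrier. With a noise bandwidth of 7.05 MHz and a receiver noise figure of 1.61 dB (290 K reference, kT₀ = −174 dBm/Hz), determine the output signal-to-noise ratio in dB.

13.0 dB

Noise floor: N = −174 + 10 log₁₀(B) + NF
10 log₁₀(7.05×10⁶) = 68.48 dB
N = −174 + 68.48 + 1.61 = −103.91 dBm
SNR = P_sig − N = −90.9 − (−103.91) = 13.01 dB → 13.0 dB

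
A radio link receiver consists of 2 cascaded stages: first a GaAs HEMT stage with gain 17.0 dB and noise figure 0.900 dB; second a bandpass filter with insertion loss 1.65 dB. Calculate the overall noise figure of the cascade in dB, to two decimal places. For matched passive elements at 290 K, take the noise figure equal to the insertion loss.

0.93 dB

Convert to linear (a loss of L dB is a gain of −L dB): F_i = 10^(NF_i/10), G_i = 10^(G_i,dB/10)
  Stage 1: F_1 = 10^(0.900/10) = 1.230, G_1 = 10^(17.0/10) = 50.12
  Stage 2: F_2 = 10^(1.65/10) = 1.462, G_2 = 10^(−1.65/10) = 0.6839
Friis cascade:
  F = 1.230 + (1.462 − 1)/50.12 = 1.239
NF = 10 log₁₀(1.239) = 0.93 dB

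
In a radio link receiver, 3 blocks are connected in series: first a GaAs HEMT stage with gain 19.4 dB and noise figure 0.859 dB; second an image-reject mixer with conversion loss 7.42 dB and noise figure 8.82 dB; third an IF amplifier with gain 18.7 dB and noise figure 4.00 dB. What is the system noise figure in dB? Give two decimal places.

1.43 dB

Convert to linear (a loss of L dB is a gain of −L dB): F_i = 10^(NF_i/10), G_i = 10^(G_i,dB/10)
  Stage 1: F_1 = 10^(0.859/10) = 1.219, G_1 = 10^(19.4/10) = 87.10
  Stage 2: F_2 = 10^(8.82/10) = 7.621, G_2 = 10^(−7.42/10) = 0.1811
  Stage 3: F_3 = 10^(4.00/10) = 2.512, G_3 = 10^(18.7/10) = 74.13
Friis cascade:
  F = 1.219 + (7.621 − 1)/87.10 + (2.512 − 1)/15.78 = 1.391
NF = 10 log₁₀(1.391) = 1.43 dB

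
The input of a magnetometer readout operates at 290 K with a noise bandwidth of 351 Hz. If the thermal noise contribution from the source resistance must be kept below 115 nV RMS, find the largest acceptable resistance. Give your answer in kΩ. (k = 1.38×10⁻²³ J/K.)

Johnson–Nyquist: V_n = √(4kTRB) ⇒ R = V_n² / (4kTB)
4kTB = 4 × 1.38×10⁻²³ × 290 × 3.51×10² = 5.62×10⁻¹⁸
R = (1.15×10⁻⁷)² / 5.62×10⁻¹⁸ = 2.35×10³ Ω = 2.35 kΩ

2.35 kΩ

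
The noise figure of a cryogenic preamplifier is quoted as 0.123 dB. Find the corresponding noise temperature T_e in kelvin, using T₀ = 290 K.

8.33 K

F = 10^(0.123/10) = 1.02873
T_e = (F − 1)·T₀ = (1.02873 − 1) × 290 = 8.33 K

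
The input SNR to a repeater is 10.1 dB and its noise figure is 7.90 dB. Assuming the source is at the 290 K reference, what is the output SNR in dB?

2.20 dB

By definition F = SNR_in/SNR_out, so in dB: SNR_out = SNR_in − NF
SNR_out = 10.1 − 7.90 = 2.20 dB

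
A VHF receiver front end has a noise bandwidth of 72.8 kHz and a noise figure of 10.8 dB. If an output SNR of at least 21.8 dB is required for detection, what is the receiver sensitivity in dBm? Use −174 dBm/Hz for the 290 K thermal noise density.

Sensitivity = −174 + 10 log₁₀(B) + NF + SNR_min
= −174 + 48.62 + 10.8 + 21.8
= −92.78 dBm → −92.8 dBm

−92.8 dBm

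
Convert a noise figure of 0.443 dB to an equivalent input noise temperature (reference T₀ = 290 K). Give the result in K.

F = 10^(0.443/10) = 1.10739
T_e = (F − 1)·T₀ = (1.10739 − 1) × 290 = 31.1 K

31.1 K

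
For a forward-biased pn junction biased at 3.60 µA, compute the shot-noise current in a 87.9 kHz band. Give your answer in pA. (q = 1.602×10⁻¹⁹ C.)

I_n = √(2qI·B)
2qI·B = 2 × 1.602×10⁻¹⁹ × 3.60×10⁻⁶ × 8.79×10⁴ = 1.01×10⁻¹⁹ A²
I_n = √(1.01×10⁻¹⁹) = 3.18×10⁻¹⁰ A = 318 pA

318 pA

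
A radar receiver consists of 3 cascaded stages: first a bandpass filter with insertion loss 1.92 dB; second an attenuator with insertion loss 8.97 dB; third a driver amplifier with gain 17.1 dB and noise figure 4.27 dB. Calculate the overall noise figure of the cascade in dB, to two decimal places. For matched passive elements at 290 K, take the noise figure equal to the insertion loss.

Convert to linear (a loss of L dB is a gain of −L dB): F_i = 10^(NF_i/10), G_i = 10^(G_i,dB/10)
  Stage 1: F_1 = 10^(1.92/10) = 1.556, G_1 = 10^(−1.92/10) = 0.6427
  Stage 2: F_2 = 10^(8.97/10) = 7.889, G_2 = 10^(−8.97/10) = 0.1268
  Stage 3: F_3 = 10^(4.27/10) = 2.673, G_3 = 10^(17.1/10) = 51.29
Friis cascade:
  F = 1.556 + (7.889 − 1)/0.6427 + (2.673 − 1)/0.08147 = 32.81
NF = 10 log₁₀(32.81) = 15.16 dB

15.16 dB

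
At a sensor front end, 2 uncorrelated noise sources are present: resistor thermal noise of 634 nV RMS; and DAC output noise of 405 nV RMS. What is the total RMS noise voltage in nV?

752 nV

Uncorrelated sources add in power (mean-square): V_tot = √(ΣV_i²)
V_tot = √[(6.34×10⁻⁷)² + (4.05×10⁻⁷)²] = 7.52×10⁻⁷ V = 752 nV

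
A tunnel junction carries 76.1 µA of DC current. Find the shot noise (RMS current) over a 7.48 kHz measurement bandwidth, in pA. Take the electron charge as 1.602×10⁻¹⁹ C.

427 pA

I_n = √(2qI·B)
2qI·B = 2 × 1.602×10⁻¹⁹ × 7.61×10⁻⁵ × 7.48×10³ = 1.82×10⁻¹⁹ A²
I_n = √(1.82×10⁻¹⁹) = 4.27×10⁻¹⁰ A = 427 pA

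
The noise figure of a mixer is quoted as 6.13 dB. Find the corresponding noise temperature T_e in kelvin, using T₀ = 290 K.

F = 10^(6.13/10) = 4.10204
T_e = (F − 1)·T₀ = (4.10204 − 1) × 290 = 900 K

900 K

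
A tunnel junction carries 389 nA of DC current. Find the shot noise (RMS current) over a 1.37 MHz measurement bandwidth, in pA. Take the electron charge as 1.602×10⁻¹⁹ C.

I_n = √(2qI·B)
2qI·B = 2 × 1.602×10⁻¹⁹ × 3.89×10⁻⁷ × 1.37×10⁶ = 1.71×10⁻¹⁹ A²
I_n = √(1.71×10⁻¹⁹) = 4.13×10⁻¹⁰ A = 413 pA

413 pA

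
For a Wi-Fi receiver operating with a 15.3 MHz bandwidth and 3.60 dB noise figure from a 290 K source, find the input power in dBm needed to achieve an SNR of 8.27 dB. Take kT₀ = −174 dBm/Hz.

−90.3 dBm

Sensitivity = −174 + 10 log₁₀(B) + NF + SNR_min
= −174 + 71.85 + 3.60 + 8.27
= −90.28 dBm → −90.3 dBm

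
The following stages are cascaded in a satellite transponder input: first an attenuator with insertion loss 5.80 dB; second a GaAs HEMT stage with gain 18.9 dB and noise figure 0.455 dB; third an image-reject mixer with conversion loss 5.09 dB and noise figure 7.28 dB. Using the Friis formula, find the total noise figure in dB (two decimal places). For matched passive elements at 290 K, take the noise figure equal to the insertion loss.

Convert to linear (a loss of L dB is a gain of −L dB): F_i = 10^(NF_i/10), G_i = 10^(G_i,dB/10)
  Stage 1: F_1 = 10^(5.80/10) = 3.802, G_1 = 10^(−5.80/10) = 0.2630
  Stage 2: F_2 = 10^(0.455/10) = 1.110, G_2 = 10^(18.9/10) = 77.62
  Stage 3: F_3 = 10^(7.28/10) = 5.346, G_3 = 10^(−5.09/10) = 0.3097
Friis cascade:
  F = 3.802 + (1.110 − 1)/0.2630 + (5.346 − 1)/20.42 = 4.435
NF = 10 log₁₀(4.435) = 6.47 dB

6.47 dB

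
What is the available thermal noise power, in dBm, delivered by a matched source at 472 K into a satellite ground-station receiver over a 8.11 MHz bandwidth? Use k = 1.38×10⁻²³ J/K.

P_n = kTB = 1.38×10⁻²³ × 472 × 8.11×10⁶ = 5.28×10⁻¹⁴ W
In dBm: 10 log₁₀(5.28×10⁻¹⁴ / 10⁻³) = −102.8 dBm

−102.8 dBm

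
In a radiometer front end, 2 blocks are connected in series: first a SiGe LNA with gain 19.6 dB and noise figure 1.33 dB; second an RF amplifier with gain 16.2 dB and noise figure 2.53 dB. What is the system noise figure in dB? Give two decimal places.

Convert to linear (a loss of L dB is a gain of −L dB): F_i = 10^(NF_i/10), G_i = 10^(G_i,dB/10)
  Stage 1: F_1 = 10^(1.33/10) = 1.358, G_1 = 10^(19.6/10) = 91.20
  Stage 2: F_2 = 10^(2.53/10) = 1.791, G_2 = 10^(16.2/10) = 41.69
Friis cascade:
  F = 1.358 + (1.791 − 1)/91.20 = 1.367
NF = 10 log₁₀(1.367) = 1.36 dB

1.36 dB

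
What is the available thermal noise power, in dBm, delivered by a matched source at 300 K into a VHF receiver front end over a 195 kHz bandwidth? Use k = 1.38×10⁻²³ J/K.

P_n = kTB = 1.38×10⁻²³ × 300 × 1.95×10⁵ = 8.07×10⁻¹⁶ W
In dBm: 10 log₁₀(8.07×10⁻¹⁶ / 10⁻³) = −120.9 dBm

−120.9 dBm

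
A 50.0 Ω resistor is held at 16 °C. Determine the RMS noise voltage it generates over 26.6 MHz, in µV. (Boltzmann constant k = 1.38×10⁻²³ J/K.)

4.61 µV

T = 16 °C + 273.15 = 289.15 K
V_n = √(4kTRB)
4kTRB = 4 × 1.38×10⁻²³ × 289.15 × 5.00×10¹ × 2.66×10⁷ = 2.12×10⁻¹¹ V²
V_n = √(2.12×10⁻¹¹) = 4.61×10⁻⁶ V = 4.61 µV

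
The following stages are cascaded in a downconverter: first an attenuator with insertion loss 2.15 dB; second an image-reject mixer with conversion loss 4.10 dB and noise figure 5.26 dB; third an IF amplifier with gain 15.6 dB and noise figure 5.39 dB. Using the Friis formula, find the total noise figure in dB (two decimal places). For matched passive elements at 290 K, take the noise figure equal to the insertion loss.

12.01 dB

Convert to linear (a loss of L dB is a gain of −L dB): F_i = 10^(NF_i/10), G_i = 10^(G_i,dB/10)
  Stage 1: F_1 = 10^(2.15/10) = 1.641, G_1 = 10^(−2.15/10) = 0.6095
  Stage 2: F_2 = 10^(5.26/10) = 3.357, G_2 = 10^(−4.10/10) = 0.3890
  Stage 3: F_3 = 10^(5.39/10) = 3.459, G_3 = 10^(15.6/10) = 36.31
Friis cascade:
  F = 1.641 + (3.357 − 1)/0.6095 + (3.459 − 1)/0.2371 = 15.88
NF = 10 log₁₀(15.88) = 12.01 dB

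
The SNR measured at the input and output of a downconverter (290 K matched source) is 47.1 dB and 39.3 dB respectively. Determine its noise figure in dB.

7.8 dB

NF (dB) = SNR_in(dB) − SNR_out(dB) when the source is at T₀
NF = 47.1 − 39.3 = 7.8 dB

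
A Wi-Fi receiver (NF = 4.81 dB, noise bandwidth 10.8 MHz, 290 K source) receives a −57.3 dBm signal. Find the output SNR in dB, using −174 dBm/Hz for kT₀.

Noise floor: N = −174 + 10 log₁₀(B) + NF
10 log₁₀(1.08×10⁷) = 70.33 dB
N = −174 + 70.33 + 4.81 = −98.86 dBm
SNR = P_sig − N = −57.3 − (−98.86) = 41.56 dB → 41.6 dB

41.6 dB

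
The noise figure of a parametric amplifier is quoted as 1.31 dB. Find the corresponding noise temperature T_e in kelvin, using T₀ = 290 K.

102 K

F = 10^(1.31/10) = 1.35207
T_e = (F − 1)·T₀ = (1.35207 − 1) × 290 = 102 K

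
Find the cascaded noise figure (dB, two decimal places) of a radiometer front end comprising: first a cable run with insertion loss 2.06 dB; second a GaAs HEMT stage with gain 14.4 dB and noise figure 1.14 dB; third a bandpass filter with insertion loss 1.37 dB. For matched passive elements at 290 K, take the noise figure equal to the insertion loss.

3.24 dB

Convert to linear (a loss of L dB is a gain of −L dB): F_i = 10^(NF_i/10), G_i = 10^(G_i,dB/10)
  Stage 1: F_1 = 10^(2.06/10) = 1.607, G_1 = 10^(−2.06/10) = 0.6223
  Stage 2: F_2 = 10^(1.14/10) = 1.300, G_2 = 10^(14.4/10) = 27.54
  Stage 3: F_3 = 10^(1.37/10) = 1.371, G_3 = 10^(−1.37/10) = 0.7295
Friis cascade:
  F = 1.607 + (1.300 − 1)/0.6223 + (1.371 − 1)/17.14 = 2.111
NF = 10 log₁₀(2.111) = 3.24 dB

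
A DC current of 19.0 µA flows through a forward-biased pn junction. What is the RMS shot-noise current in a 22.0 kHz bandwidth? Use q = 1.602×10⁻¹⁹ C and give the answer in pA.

I_n = √(2qI·B)
2qI·B = 2 × 1.602×10⁻¹⁹ × 1.90×10⁻⁵ × 2.20×10⁴ = 1.34×10⁻¹⁹ A²
I_n = √(1.34×10⁻¹⁹) = 3.66×10⁻¹⁰ A = 366 pA

366 pA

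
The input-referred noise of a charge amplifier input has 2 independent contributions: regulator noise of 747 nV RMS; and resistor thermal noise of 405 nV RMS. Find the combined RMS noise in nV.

Uncorrelated sources add in power (mean-square): V_tot = √(ΣV_i²)
V_tot = √[(7.47×10⁻⁷)² + (4.05×10⁻⁷)²] = 8.50×10⁻⁷ V = 850 nV

850 nV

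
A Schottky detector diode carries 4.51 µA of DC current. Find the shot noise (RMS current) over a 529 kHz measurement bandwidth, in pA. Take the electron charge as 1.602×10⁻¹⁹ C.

874 pA

I_n = √(2qI·B)
2qI·B = 2 × 1.602×10⁻¹⁹ × 4.51×10⁻⁶ × 5.29×10⁵ = 7.64×10⁻¹⁹ A²
I_n = √(7.64×10⁻¹⁹) = 8.74×10⁻¹⁰ A = 874 pA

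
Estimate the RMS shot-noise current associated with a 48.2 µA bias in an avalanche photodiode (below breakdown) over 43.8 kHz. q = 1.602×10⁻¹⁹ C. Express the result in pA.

822 pA

I_n = √(2qI·B)
2qI·B = 2 × 1.602×10⁻¹⁹ × 4.82×10⁻⁵ × 4.38×10⁴ = 6.76×10⁻¹⁹ A²
I_n = √(6.76×10⁻¹⁹) = 8.22×10⁻¹⁰ A = 822 pA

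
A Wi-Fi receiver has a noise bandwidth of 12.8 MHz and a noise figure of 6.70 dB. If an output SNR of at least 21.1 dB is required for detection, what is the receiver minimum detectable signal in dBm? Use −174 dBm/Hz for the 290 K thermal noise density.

−75.1 dBm

Sensitivity = −174 + 10 log₁₀(B) + NF + SNR_min
= −174 + 71.07 + 6.70 + 21.1
= −75.13 dBm → −75.1 dBm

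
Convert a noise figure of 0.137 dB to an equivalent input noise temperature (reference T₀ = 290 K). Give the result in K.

9.29 K

F = 10^(0.137/10) = 1.03205
T_e = (F − 1)·T₀ = (1.03205 − 1) × 290 = 9.29 K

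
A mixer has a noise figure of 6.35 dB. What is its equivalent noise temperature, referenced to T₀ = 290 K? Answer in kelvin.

F = 10^(6.35/10) = 4.31519
T_e = (F − 1)·T₀ = (4.31519 − 1) × 290 = 961 K

961 K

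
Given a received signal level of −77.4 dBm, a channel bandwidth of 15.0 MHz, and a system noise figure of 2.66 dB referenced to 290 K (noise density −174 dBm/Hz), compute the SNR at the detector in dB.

22.2 dB

Noise floor: N = −174 + 10 log₁₀(B) + NF
10 log₁₀(1.50×10⁷) = 71.76 dB
N = −174 + 71.76 + 2.66 = −99.58 dBm
SNR = P_sig − N = −77.4 − (−99.58) = 22.18 dB → 22.2 dB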